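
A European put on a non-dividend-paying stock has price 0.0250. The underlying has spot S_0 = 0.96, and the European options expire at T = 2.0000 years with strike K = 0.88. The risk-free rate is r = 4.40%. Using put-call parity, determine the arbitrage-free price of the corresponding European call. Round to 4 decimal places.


Answer: Call price = 0.1791

Derivation:
Put-call parity: C - P = S_0 * exp(-qT) - K * exp(-rT).
S_0 * exp(-qT) = 0.9600 * 1.00000000 = 0.96000000
K * exp(-rT) = 0.8800 * 0.91576088 = 0.80586957
C = P + S*exp(-qT) - K*exp(-rT)
C = 0.0250 + 0.96000000 - 0.80586957 = 0.1791


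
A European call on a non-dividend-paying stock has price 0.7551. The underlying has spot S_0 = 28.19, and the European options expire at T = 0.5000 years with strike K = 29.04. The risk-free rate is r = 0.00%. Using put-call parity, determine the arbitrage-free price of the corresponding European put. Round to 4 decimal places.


Put-call parity: C - P = S_0 * exp(-qT) - K * exp(-rT).
S_0 * exp(-qT) = 28.1900 * 1.00000000 = 28.19000000
K * exp(-rT) = 29.0400 * 1.00000000 = 29.04000000
P = C - S*exp(-qT) + K*exp(-rT)
P = 0.7551 - 28.19000000 + 29.04000000 = 1.6051

Answer: Put price = 1.6051


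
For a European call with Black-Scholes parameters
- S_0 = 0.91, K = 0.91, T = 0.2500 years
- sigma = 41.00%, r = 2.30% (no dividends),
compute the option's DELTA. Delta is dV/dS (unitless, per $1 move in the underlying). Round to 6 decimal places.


Answer: Delta = 0.551934

Derivation:
d1 = 0.1305487805; d2 = -0.0744512195
phi(d1) = 0.3955571406; exp(-qT) = 1.0000000000; exp(-rT) = 0.9942664996
N(d1) = 0.5519338685
Delta = exp(-qT) * N(d1) = 1.0000000000 * 0.5519338685 = 0.551934


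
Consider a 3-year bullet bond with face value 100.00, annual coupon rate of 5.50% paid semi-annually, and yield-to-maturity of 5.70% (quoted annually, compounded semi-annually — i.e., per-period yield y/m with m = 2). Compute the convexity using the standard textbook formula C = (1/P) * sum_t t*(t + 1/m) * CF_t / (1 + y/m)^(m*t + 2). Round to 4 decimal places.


Coupon per period c = face * coupon_rate / m = 2.750000
Periods per year m = 2; per-period yield y/m = 0.028500
Number of cashflows N = 6
Cashflows (t years, CF_t, discount factor 1/(1+y/m)^(m*t), PV):
  t = 0.5000: CF_t = 2.750000, DF = 0.972290, PV = 2.673797
  t = 1.0000: CF_t = 2.750000, DF = 0.945347, PV = 2.599705
  t = 1.5000: CF_t = 2.750000, DF = 0.919152, PV = 2.527667
  t = 2.0000: CF_t = 2.750000, DF = 0.893682, PV = 2.457624
  t = 2.5000: CF_t = 2.750000, DF = 0.868917, PV = 2.389523
  t = 3.0000: CF_t = 102.750000, DF = 0.844840, PV = 86.807261
Price P = sum_t PV_t = 99.455577
Convexity numerator sum_t t*(t + 1/m) * CF_t / (1+y/m)^(m*t + 2):
  t = 0.5000: term = 1.263833
  t = 1.0000: term = 3.686437
  t = 1.5000: term = 7.168569
  t = 2.0000: term = 11.616543
  t = 2.5000: term = 16.941969
  t = 3.0000: term = 861.661644
Convexity = (1/P) * sum = 902.338996 / 99.455577 = 9.072784

Answer: Convexity = 9.0728


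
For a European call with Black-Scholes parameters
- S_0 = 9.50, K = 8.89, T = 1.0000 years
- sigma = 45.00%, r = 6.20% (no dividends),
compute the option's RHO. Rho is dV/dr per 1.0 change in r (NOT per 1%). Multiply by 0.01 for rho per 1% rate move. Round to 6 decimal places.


d1 = 0.5102549980; d2 = 0.0602549980
phi(d1) = 0.3502463151; exp(-qT) = 1.0000000000; exp(-rT) = 0.9398828868
N(d2) = 0.5240237284
Rho = K*T*exp(-rT)*N(d2) = 8.8900 * 1.0000 * 0.9398828868 * 0.5240237284 = 4.378511

Answer: Rho = 4.378511


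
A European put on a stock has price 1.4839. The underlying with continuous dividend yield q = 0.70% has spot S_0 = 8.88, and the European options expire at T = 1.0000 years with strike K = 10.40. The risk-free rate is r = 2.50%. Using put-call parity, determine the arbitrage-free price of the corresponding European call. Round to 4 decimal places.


Answer: Call price = 0.1587

Derivation:
Put-call parity: C - P = S_0 * exp(-qT) - K * exp(-rT).
S_0 * exp(-qT) = 8.8800 * 0.99302444 = 8.81805705
K * exp(-rT) = 10.4000 * 0.97530991 = 10.14322309
C = P + S*exp(-qT) - K*exp(-rT)
C = 1.4839 + 8.81805705 - 10.14322309 = 0.1587


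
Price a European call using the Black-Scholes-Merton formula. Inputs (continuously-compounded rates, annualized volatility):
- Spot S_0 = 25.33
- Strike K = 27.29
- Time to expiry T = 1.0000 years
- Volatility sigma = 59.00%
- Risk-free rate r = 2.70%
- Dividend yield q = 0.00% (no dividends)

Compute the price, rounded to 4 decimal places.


d1 = (ln(S/K) + (r - q + 0.5*sigma^2) * T) / (sigma * sqrt(T)) = 0.21443920
d2 = d1 - sigma * sqrt(T) = -0.37556080
exp(-rT) = 0.97336124; exp(-qT) = 1.00000000
C = S_0 * exp(-qT) * N(d1) - K * exp(-rT) * N(d2)
N(d1) = 0.58489771; N(d2) = 0.35362172
C = 25.3300 * 1.00000000 * 0.58489771 - 27.2900 * 0.97336124 * 0.35362172 = 5.4222

Answer: Price = 5.4222


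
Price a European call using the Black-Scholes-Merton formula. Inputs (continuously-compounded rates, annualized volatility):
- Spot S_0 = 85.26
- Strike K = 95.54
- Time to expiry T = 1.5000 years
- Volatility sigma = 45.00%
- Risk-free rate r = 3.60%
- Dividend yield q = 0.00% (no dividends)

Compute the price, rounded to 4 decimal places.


Answer: Price = 16.5631

Derivation:
d1 = (ln(S/K) + (r - q + 0.5*sigma^2) * T) / (sigma * sqrt(T)) = 0.16699243
d2 = d1 - sigma * sqrt(T) = -0.38414277
exp(-rT) = 0.94743211; exp(-qT) = 1.00000000
C = S_0 * exp(-qT) * N(d1) - K * exp(-rT) * N(d2)
N(d1) = 0.56631200; N(d2) = 0.35043632
C = 85.2600 * 1.00000000 * 0.56631200 - 95.5400 * 0.94743211 * 0.35043632 = 16.5631


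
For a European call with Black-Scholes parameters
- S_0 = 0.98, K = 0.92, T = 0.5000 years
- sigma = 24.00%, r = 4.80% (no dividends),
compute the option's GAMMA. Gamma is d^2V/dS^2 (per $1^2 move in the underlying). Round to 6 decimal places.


d1 = 0.5985594180; d2 = 0.4288537905
phi(d1) = 0.3335124038; exp(-qT) = 1.0000000000; exp(-rT) = 0.9762857098
Gamma = exp(-qT) * phi(d1) / (S * sigma * sqrt(T)) = 1.0000000000 * 0.3335124038 / (0.9800 * 0.2400 * 0.7071067812) = 2.005348

Answer: Gamma = 2.005348


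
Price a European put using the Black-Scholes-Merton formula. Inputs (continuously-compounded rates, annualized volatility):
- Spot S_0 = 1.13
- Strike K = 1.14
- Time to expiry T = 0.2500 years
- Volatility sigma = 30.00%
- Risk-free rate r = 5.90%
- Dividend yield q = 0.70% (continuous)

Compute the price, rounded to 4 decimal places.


d1 = (ln(S/K) + (r - q + 0.5*sigma^2) * T) / (sigma * sqrt(T)) = 0.10292914
d2 = d1 - sigma * sqrt(T) = -0.04707086
exp(-rT) = 0.98535825; exp(-qT) = 0.99825153
P = K * exp(-rT) * N(-d2) - S_0 * exp(-qT) * N(-d1)
N(-d1) = 0.45900961; N(-d2) = 0.51877163
P = 1.1400 * 0.98535825 * 0.51877163 - 1.1300 * 0.99825153 * 0.45900961 = 0.0650

Answer: Price = 0.0650


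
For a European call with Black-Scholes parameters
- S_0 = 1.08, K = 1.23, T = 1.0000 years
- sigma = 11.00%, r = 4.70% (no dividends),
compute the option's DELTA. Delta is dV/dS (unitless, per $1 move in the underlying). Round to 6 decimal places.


Answer: Delta = 0.241955

Derivation:
d1 = -0.7000284386; d2 = -0.8100284386
phi(d1) = 0.3122477173; exp(-qT) = 1.0000000000; exp(-rT) = 0.9540873976
N(d1) = 0.2419547722
Delta = exp(-qT) * N(d1) = 1.0000000000 * 0.2419547722 = 0.241955


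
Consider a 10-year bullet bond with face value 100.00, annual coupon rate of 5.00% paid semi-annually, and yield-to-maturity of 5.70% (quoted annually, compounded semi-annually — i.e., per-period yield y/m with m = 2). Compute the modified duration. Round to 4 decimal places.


Answer: Modified duration = 7.7041

Derivation:
Coupon per period c = face * coupon_rate / m = 2.500000
Periods per year m = 2; per-period yield y/m = 0.028500
Number of cashflows N = 20
Cashflows (t years, CF_t, discount factor 1/(1+y/m)^(m*t), PV):
  t = 0.5000: CF_t = 2.500000, DF = 0.972290, PV = 2.430724
  t = 1.0000: CF_t = 2.500000, DF = 0.945347, PV = 2.363368
  t = 1.5000: CF_t = 2.500000, DF = 0.919152, PV = 2.297879
  t = 2.0000: CF_t = 2.500000, DF = 0.893682, PV = 2.234204
  t = 2.5000: CF_t = 2.500000, DF = 0.868917, PV = 2.172294
  t = 3.0000: CF_t = 2.500000, DF = 0.844840, PV = 2.112099
  t = 3.5000: CF_t = 2.500000, DF = 0.821429, PV = 2.053572
  t = 4.0000: CF_t = 2.500000, DF = 0.798667, PV = 1.996667
  t = 4.5000: CF_t = 2.500000, DF = 0.776536, PV = 1.941339
  t = 5.0000: CF_t = 2.500000, DF = 0.755018, PV = 1.887544
  t = 5.5000: CF_t = 2.500000, DF = 0.734096, PV = 1.835240
  t = 6.0000: CF_t = 2.500000, DF = 0.713754, PV = 1.784385
  t = 6.5000: CF_t = 2.500000, DF = 0.693976, PV = 1.734939
  t = 7.0000: CF_t = 2.500000, DF = 0.674745, PV = 1.686863
  t = 7.5000: CF_t = 2.500000, DF = 0.656048, PV = 1.640120
  t = 8.0000: CF_t = 2.500000, DF = 0.637869, PV = 1.594672
  t = 8.5000: CF_t = 2.500000, DF = 0.620193, PV = 1.550483
  t = 9.0000: CF_t = 2.500000, DF = 0.603007, PV = 1.507519
  t = 9.5000: CF_t = 2.500000, DF = 0.586298, PV = 1.465745
  t = 10.0000: CF_t = 102.500000, DF = 0.570051, PV = 58.430277
Price P = sum_t PV_t = 94.719930
First compute Macaulay numerator sum_t t * PV_t:
  t * PV_t at t = 0.5000: 1.215362
  t * PV_t at t = 1.0000: 2.363368
  t * PV_t at t = 1.5000: 3.446818
  t * PV_t at t = 2.0000: 4.468408
  t * PV_t at t = 2.5000: 5.430734
  t * PV_t at t = 3.0000: 6.336296
  t * PV_t at t = 3.5000: 7.187502
  t * PV_t at t = 4.0000: 7.986668
  t * PV_t at t = 4.5000: 8.736025
  t * PV_t at t = 5.0000: 9.437719
  t * PV_t at t = 5.5000: 10.093817
  t * PV_t at t = 6.0000: 10.706307
  t * PV_t at t = 6.5000: 11.277102
  t * PV_t at t = 7.0000: 11.808042
  t * PV_t at t = 7.5000: 12.300898
  t * PV_t at t = 8.0000: 12.757373
  t * PV_t at t = 8.5000: 13.179105
  t * PV_t at t = 9.0000: 13.567667
  t * PV_t at t = 9.5000: 13.924576
  t * PV_t at t = 10.0000: 584.302769
Macaulay duration D = 750.526560 / 94.719930 = 7.923639
Modified duration = D / (1 + y/m) = 7.923639 / (1 + 0.028500) = 7.704073


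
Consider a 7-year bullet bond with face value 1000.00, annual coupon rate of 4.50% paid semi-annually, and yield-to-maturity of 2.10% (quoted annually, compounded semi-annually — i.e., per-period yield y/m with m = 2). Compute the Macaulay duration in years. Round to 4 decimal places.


Answer: Macaulay duration = 6.1586 years

Derivation:
Coupon per period c = face * coupon_rate / m = 22.500000
Periods per year m = 2; per-period yield y/m = 0.010500
Number of cashflows N = 14
Cashflows (t years, CF_t, discount factor 1/(1+y/m)^(m*t), PV):
  t = 0.5000: CF_t = 22.500000, DF = 0.989609, PV = 22.266205
  t = 1.0000: CF_t = 22.500000, DF = 0.979326, PV = 22.034839
  t = 1.5000: CF_t = 22.500000, DF = 0.969150, PV = 21.805877
  t = 2.0000: CF_t = 22.500000, DF = 0.959080, PV = 21.579295
  t = 2.5000: CF_t = 22.500000, DF = 0.949114, PV = 21.355067
  t = 3.0000: CF_t = 22.500000, DF = 0.939252, PV = 21.133168
  t = 3.5000: CF_t = 22.500000, DF = 0.929492, PV = 20.913576
  t = 4.0000: CF_t = 22.500000, DF = 0.919834, PV = 20.696265
  t = 4.5000: CF_t = 22.500000, DF = 0.910276, PV = 20.481212
  t = 5.0000: CF_t = 22.500000, DF = 0.900818, PV = 20.268394
  t = 5.5000: CF_t = 22.500000, DF = 0.891457, PV = 20.057787
  t = 6.0000: CF_t = 22.500000, DF = 0.882194, PV = 19.849369
  t = 6.5000: CF_t = 22.500000, DF = 0.873027, PV = 19.643116
  t = 7.0000: CF_t = 1022.500000, DF = 0.863956, PV = 883.394857
Price P = sum_t PV_t = 1155.479028
Macaulay numerator sum_t t * PV_t:
  t * PV_t at t = 0.5000: 11.133102
  t * PV_t at t = 1.0000: 22.034839
  t * PV_t at t = 1.5000: 32.708816
  t * PV_t at t = 2.0000: 43.158589
  t * PV_t at t = 2.5000: 53.387666
  t * PV_t at t = 3.0000: 63.399505
  t * PV_t at t = 3.5000: 73.197515
  t * PV_t at t = 4.0000: 82.785060
  t * PV_t at t = 4.5000: 92.165455
  t * PV_t at t = 5.0000: 101.341970
  t * PV_t at t = 5.5000: 110.317830
  t * PV_t at t = 6.0000: 119.096214
  t * PV_t at t = 6.5000: 127.680255
  t * PV_t at t = 7.0000: 6183.764002
Macaulay duration D = (sum_t t * PV_t) / P = 7116.170820 / 1155.479028 = 6.158633


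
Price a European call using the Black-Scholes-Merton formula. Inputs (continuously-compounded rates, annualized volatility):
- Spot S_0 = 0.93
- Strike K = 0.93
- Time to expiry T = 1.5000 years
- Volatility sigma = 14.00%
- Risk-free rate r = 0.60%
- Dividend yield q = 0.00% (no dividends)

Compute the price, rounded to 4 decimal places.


d1 = (ln(S/K) + (r - q + 0.5*sigma^2) * T) / (sigma * sqrt(T)) = 0.13822121
d2 = d1 - sigma * sqrt(T) = -0.03324308
exp(-rT) = 0.99104038; exp(-qT) = 1.00000000
C = S_0 * exp(-qT) * N(d1) - K * exp(-rT) * N(d2)
N(d1) = 0.55496720; N(d2) = 0.48674037
C = 0.9300 * 1.00000000 * 0.55496720 - 0.9300 * 0.99104038 * 0.48674037 = 0.0675

Answer: Price = 0.0675


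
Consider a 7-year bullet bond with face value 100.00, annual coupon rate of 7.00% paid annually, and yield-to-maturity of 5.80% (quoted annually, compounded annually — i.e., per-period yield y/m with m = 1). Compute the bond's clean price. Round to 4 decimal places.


Answer: Price = 106.7467

Derivation:
Coupon per period c = face * coupon_rate / m = 7.000000
Periods per year m = 1; per-period yield y/m = 0.058000
Number of cashflows N = 7
Cashflows (t years, CF_t, discount factor 1/(1+y/m)^(m*t), PV):
  t = 1.0000: CF_t = 7.000000, DF = 0.945180, PV = 6.616257
  t = 2.0000: CF_t = 7.000000, DF = 0.893364, PV = 6.253551
  t = 3.0000: CF_t = 7.000000, DF = 0.844390, PV = 5.910729
  t = 4.0000: CF_t = 7.000000, DF = 0.798100, PV = 5.586700
  t = 5.0000: CF_t = 7.000000, DF = 0.754348, PV = 5.280435
  t = 6.0000: CF_t = 7.000000, DF = 0.712994, PV = 4.990959
  t = 7.0000: CF_t = 107.000000, DF = 0.673908, PV = 72.108109
Price P = sum_t PV_t = 106.746740


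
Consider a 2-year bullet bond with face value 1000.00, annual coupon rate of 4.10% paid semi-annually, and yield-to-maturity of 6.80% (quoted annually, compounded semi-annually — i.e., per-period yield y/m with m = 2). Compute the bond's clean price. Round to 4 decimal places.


Coupon per period c = face * coupon_rate / m = 20.500000
Periods per year m = 2; per-period yield y/m = 0.034000
Number of cashflows N = 4
Cashflows (t years, CF_t, discount factor 1/(1+y/m)^(m*t), PV):
  t = 0.5000: CF_t = 20.500000, DF = 0.967118, PV = 19.825919
  t = 1.0000: CF_t = 20.500000, DF = 0.935317, PV = 19.174003
  t = 1.5000: CF_t = 20.500000, DF = 0.904562, PV = 18.543523
  t = 2.0000: CF_t = 1020.500000, DF = 0.874818, PV = 892.752046
Price P = sum_t PV_t = 950.295490

Answer: Price = 950.2955


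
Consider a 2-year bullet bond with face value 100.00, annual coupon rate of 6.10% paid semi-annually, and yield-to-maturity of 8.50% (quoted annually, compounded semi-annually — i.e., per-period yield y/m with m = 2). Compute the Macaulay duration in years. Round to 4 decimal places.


Answer: Macaulay duration = 1.9107 years

Derivation:
Coupon per period c = face * coupon_rate / m = 3.050000
Periods per year m = 2; per-period yield y/m = 0.042500
Number of cashflows N = 4
Cashflows (t years, CF_t, discount factor 1/(1+y/m)^(m*t), PV):
  t = 0.5000: CF_t = 3.050000, DF = 0.959233, PV = 2.925659
  t = 1.0000: CF_t = 3.050000, DF = 0.920127, PV = 2.806388
  t = 1.5000: CF_t = 3.050000, DF = 0.882616, PV = 2.691979
  t = 2.0000: CF_t = 103.050000, DF = 0.846634, PV = 87.245642
Price P = sum_t PV_t = 95.669668
Macaulay numerator sum_t t * PV_t:
  t * PV_t at t = 0.5000: 1.462830
  t * PV_t at t = 1.0000: 2.806388
  t * PV_t at t = 1.5000: 4.037968
  t * PV_t at t = 2.0000: 174.491284
Macaulay duration D = (sum_t t * PV_t) / P = 182.798470 / 95.669668 = 1.910725


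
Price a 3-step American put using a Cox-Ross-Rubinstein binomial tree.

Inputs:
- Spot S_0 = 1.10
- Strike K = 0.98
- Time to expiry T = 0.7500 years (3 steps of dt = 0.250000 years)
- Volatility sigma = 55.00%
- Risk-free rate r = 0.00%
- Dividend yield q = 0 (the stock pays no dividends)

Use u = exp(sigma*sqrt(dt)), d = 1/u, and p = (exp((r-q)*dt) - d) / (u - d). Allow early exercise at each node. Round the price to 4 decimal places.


Answer: Price = V(0,0) = 0.1518

Derivation:
dt = T/N = 0.250000
u = exp(sigma*sqrt(dt)) = 1.316531; d = 1/u = 0.759572
p = (exp((r-q)*dt) - d) / (u - d) = 0.431680
Discount per step: exp(-r*dt) = 1.000000
Stock lattice S(k, i) with i counting down-moves:
  k=0: S(0,0) = 1.1000
  k=1: S(1,0) = 1.4482; S(1,1) = 0.8355
  k=2: S(2,0) = 1.9066; S(2,1) = 1.1000; S(2,2) = 0.6346
  k=3: S(3,0) = 2.5101; S(3,1) = 1.4482; S(3,2) = 0.8355; S(3,3) = 0.4821
Terminal payoffs V(N, i) = max(K - S_T, 0):
  V(3,0) = 0.000000; V(3,1) = 0.000000; V(3,2) = 0.144471; V(3,3) = 0.497942
Backward induction: V(k, i) = exp(-r*dt) * [p * V(k+1, i) + (1-p) * V(k+1, i+1)]; then take max(V_cont, immediate exercise) for American.
  V(2,0) = exp(-r*dt) * [p*0.000000 + (1-p)*0.000000] = 0.000000; exercise = 0.000000; V(2,0) = max -> 0.000000
  V(2,1) = exp(-r*dt) * [p*0.000000 + (1-p)*0.144471] = 0.082106; exercise = 0.000000; V(2,1) = max -> 0.082106
  V(2,2) = exp(-r*dt) * [p*0.144471 + (1-p)*0.497942] = 0.345355; exercise = 0.345355; V(2,2) = max -> 0.345355
  V(1,0) = exp(-r*dt) * [p*0.000000 + (1-p)*0.082106] = 0.046662; exercise = 0.000000; V(1,0) = max -> 0.046662
  V(1,1) = exp(-r*dt) * [p*0.082106 + (1-p)*0.345355] = 0.231716; exercise = 0.144471; V(1,1) = max -> 0.231716
  V(0,0) = exp(-r*dt) * [p*0.046662 + (1-p)*0.231716] = 0.151832; exercise = 0.000000; V(0,0) = max -> 0.151832


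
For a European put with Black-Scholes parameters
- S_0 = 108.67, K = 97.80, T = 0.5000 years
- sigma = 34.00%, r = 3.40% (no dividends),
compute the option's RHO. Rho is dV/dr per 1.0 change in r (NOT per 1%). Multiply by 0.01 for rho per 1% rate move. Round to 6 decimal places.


d1 = 0.6292883906; d2 = 0.3888720850
phi(d1) = 0.3272795853; exp(-qT) = 1.0000000000; exp(-rT) = 0.9831436846
N(-d2) = 0.3486853865
Rho = -K*T*exp(-rT)*N(-d2) = -97.8000 * 0.5000 * 0.9831436846 * 0.3486853865 = -16.763303

Answer: Rho = -16.763303


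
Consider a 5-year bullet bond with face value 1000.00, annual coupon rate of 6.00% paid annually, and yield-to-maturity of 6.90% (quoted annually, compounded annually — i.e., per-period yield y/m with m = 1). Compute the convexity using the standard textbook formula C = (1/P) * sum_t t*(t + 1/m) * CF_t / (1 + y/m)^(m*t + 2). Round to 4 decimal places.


Coupon per period c = face * coupon_rate / m = 60.000000
Periods per year m = 1; per-period yield y/m = 0.069000
Number of cashflows N = 5
Cashflows (t years, CF_t, discount factor 1/(1+y/m)^(m*t), PV):
  t = 1.0000: CF_t = 60.000000, DF = 0.935454, PV = 56.127222
  t = 2.0000: CF_t = 60.000000, DF = 0.875074, PV = 52.504417
  t = 3.0000: CF_t = 60.000000, DF = 0.818591, PV = 49.115451
  t = 4.0000: CF_t = 60.000000, DF = 0.765754, PV = 45.945230
  t = 5.0000: CF_t = 1060.000000, DF = 0.716327, PV = 759.306887
Price P = sum_t PV_t = 962.999207
Convexity numerator sum_t t*(t + 1/m) * CF_t / (1+y/m)^(m*t + 2):
  t = 1.0000: term = 98.230902
  t = 2.0000: term = 275.671380
  t = 3.0000: term = 515.755622
  t = 4.0000: term = 804.109170
  t = 5.0000: term = 19933.482698
Convexity = (1/P) * sum = 21627.249771 / 962.999207 = 22.458222

Answer: Convexity = 22.4582


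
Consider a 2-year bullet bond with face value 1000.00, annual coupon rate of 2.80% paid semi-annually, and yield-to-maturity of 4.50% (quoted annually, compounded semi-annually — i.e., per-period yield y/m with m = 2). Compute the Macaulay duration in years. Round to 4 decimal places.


Coupon per period c = face * coupon_rate / m = 14.000000
Periods per year m = 2; per-period yield y/m = 0.022500
Number of cashflows N = 4
Cashflows (t years, CF_t, discount factor 1/(1+y/m)^(m*t), PV):
  t = 0.5000: CF_t = 14.000000, DF = 0.977995, PV = 13.691932
  t = 1.0000: CF_t = 14.000000, DF = 0.956474, PV = 13.390642
  t = 1.5000: CF_t = 14.000000, DF = 0.935427, PV = 13.095982
  t = 2.0000: CF_t = 1014.000000, DF = 0.914843, PV = 927.651152
Price P = sum_t PV_t = 967.829708
Macaulay numerator sum_t t * PV_t:
  t * PV_t at t = 0.5000: 6.845966
  t * PV_t at t = 1.0000: 13.390642
  t * PV_t at t = 1.5000: 19.643974
  t * PV_t at t = 2.0000: 1855.302304
Macaulay duration D = (sum_t t * PV_t) / P = 1895.182886 / 967.829708 = 1.958178

Answer: Macaulay duration = 1.9582 years


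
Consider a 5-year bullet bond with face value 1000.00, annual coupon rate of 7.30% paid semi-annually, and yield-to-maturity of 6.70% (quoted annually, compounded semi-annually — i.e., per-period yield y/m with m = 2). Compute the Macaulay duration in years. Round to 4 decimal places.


Answer: Macaulay duration = 4.2882 years

Derivation:
Coupon per period c = face * coupon_rate / m = 36.500000
Periods per year m = 2; per-period yield y/m = 0.033500
Number of cashflows N = 10
Cashflows (t years, CF_t, discount factor 1/(1+y/m)^(m*t), PV):
  t = 0.5000: CF_t = 36.500000, DF = 0.967586, PV = 35.316884
  t = 1.0000: CF_t = 36.500000, DF = 0.936222, PV = 34.172118
  t = 1.5000: CF_t = 36.500000, DF = 0.905876, PV = 33.064459
  t = 2.0000: CF_t = 36.500000, DF = 0.876512, PV = 31.992703
  t = 2.5000: CF_t = 36.500000, DF = 0.848101, PV = 30.955688
  t = 3.0000: CF_t = 36.500000, DF = 0.820611, PV = 29.952286
  t = 3.5000: CF_t = 36.500000, DF = 0.794011, PV = 28.981409
  t = 4.0000: CF_t = 36.500000, DF = 0.768274, PV = 28.042002
  t = 4.5000: CF_t = 36.500000, DF = 0.743371, PV = 27.133045
  t = 5.0000: CF_t = 1036.500000, DF = 0.719275, PV = 745.528923
Price P = sum_t PV_t = 1025.139519
Macaulay numerator sum_t t * PV_t:
  t * PV_t at t = 0.5000: 17.658442
  t * PV_t at t = 1.0000: 34.172118
  t * PV_t at t = 1.5000: 49.596689
  t * PV_t at t = 2.0000: 63.985407
  t * PV_t at t = 2.5000: 77.389220
  t * PV_t at t = 3.0000: 89.856859
  t * PV_t at t = 3.5000: 101.434932
  t * PV_t at t = 4.0000: 112.168008
  t * PV_t at t = 4.5000: 122.098703
  t * PV_t at t = 5.0000: 3727.644616
Macaulay duration D = (sum_t t * PV_t) / P = 4396.004994 / 1025.139519 = 4.288202


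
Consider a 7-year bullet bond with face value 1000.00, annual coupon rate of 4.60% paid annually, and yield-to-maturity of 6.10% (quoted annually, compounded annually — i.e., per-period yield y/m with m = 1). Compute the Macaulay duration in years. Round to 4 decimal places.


Answer: Macaulay duration = 6.0966 years

Derivation:
Coupon per period c = face * coupon_rate / m = 46.000000
Periods per year m = 1; per-period yield y/m = 0.061000
Number of cashflows N = 7
Cashflows (t years, CF_t, discount factor 1/(1+y/m)^(m*t), PV):
  t = 1.0000: CF_t = 46.000000, DF = 0.942507, PV = 43.355325
  t = 2.0000: CF_t = 46.000000, DF = 0.888320, PV = 40.862700
  t = 3.0000: CF_t = 46.000000, DF = 0.837247, PV = 38.513384
  t = 4.0000: CF_t = 46.000000, DF = 0.789112, PV = 36.299137
  t = 5.0000: CF_t = 46.000000, DF = 0.743743, PV = 34.212193
  t = 6.0000: CF_t = 46.000000, DF = 0.700983, PV = 32.245234
  t = 7.0000: CF_t = 1046.000000, DF = 0.660682, PV = 691.073114
Price P = sum_t PV_t = 916.561087
Macaulay numerator sum_t t * PV_t:
  t * PV_t at t = 1.0000: 43.355325
  t * PV_t at t = 2.0000: 81.725401
  t * PV_t at t = 3.0000: 115.540152
  t * PV_t at t = 4.0000: 145.196547
  t * PV_t at t = 5.0000: 171.060965
  t * PV_t at t = 6.0000: 193.471402
  t * PV_t at t = 7.0000: 4837.511798
Macaulay duration D = (sum_t t * PV_t) / P = 5587.861590 / 916.561087 = 6.096551


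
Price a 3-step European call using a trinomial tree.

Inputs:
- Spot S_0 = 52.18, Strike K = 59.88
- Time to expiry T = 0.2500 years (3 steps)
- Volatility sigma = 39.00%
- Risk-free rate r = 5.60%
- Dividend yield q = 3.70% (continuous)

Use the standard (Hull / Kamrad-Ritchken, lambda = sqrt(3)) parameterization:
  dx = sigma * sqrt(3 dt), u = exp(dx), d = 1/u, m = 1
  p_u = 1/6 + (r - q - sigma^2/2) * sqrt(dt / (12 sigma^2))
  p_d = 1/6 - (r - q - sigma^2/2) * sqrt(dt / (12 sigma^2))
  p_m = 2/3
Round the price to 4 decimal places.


dt = T/N = 0.083333; dx = sigma*sqrt(3*dt) = 0.195000
u = exp(dx) = 1.215311; d = 1/u = 0.822835
p_u = 0.154476, p_m = 0.666667, p_d = 0.178857
Discount per step: exp(-r*dt) = 0.995344
Stock lattice S(k, j) with j the centered position index:
  k=0: S(0,+0) = 52.1800
  k=1: S(1,-1) = 42.9355; S(1,+0) = 52.1800; S(1,+1) = 63.4149
  k=2: S(2,-2) = 35.3288; S(2,-1) = 42.9355; S(2,+0) = 52.1800; S(2,+1) = 63.4149; S(2,+2) = 77.0689
  k=3: S(3,-3) = 29.0698; S(3,-2) = 35.3288; S(3,-1) = 42.9355; S(3,+0) = 52.1800; S(3,+1) = 63.4149; S(3,+2) = 77.0689; S(3,+3) = 93.6626
Terminal payoffs V(N, j) = max(S_T - K, 0):
  V(3,-3) = 0.000000; V(3,-2) = 0.000000; V(3,-1) = 0.000000; V(3,+0) = 0.000000; V(3,+1) = 3.534927; V(3,+2) = 17.188858; V(3,+3) = 33.782630
Backward induction: V(k, j) = exp(-r*dt) * [p_u * V(k+1, j+1) + p_m * V(k+1, j) + p_d * V(k+1, j-1)]
  V(2,-2) = exp(-r*dt) * [p_u*0.000000 + p_m*0.000000 + p_d*0.000000] = 0.000000
  V(2,-1) = exp(-r*dt) * [p_u*0.000000 + p_m*0.000000 + p_d*0.000000] = 0.000000
  V(2,+0) = exp(-r*dt) * [p_u*3.534927 + p_m*0.000000 + p_d*0.000000] = 0.543521
  V(2,+1) = exp(-r*dt) * [p_u*17.188858 + p_m*3.534927 + p_d*0.000000] = 4.988558
  V(2,+2) = exp(-r*dt) * [p_u*33.782630 + p_m*17.188858 + p_d*3.534927] = 17.229514
  V(1,-1) = exp(-r*dt) * [p_u*0.543521 + p_m*0.000000 + p_d*0.000000] = 0.083570
  V(1,+0) = exp(-r*dt) * [p_u*4.988558 + p_m*0.543521 + p_d*0.000000] = 1.127687
  V(1,+1) = exp(-r*dt) * [p_u*17.229514 + p_m*4.988558 + p_d*0.543521] = 6.056145
  V(0,+0) = exp(-r*dt) * [p_u*6.056145 + p_m*1.127687 + p_d*0.083570] = 1.694345

Answer: Price = V(0,0) = 1.6943


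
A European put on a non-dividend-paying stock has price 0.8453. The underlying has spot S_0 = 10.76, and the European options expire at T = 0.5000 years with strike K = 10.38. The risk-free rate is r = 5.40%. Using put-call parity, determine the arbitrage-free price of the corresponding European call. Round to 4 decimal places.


Put-call parity: C - P = S_0 * exp(-qT) - K * exp(-rT).
S_0 * exp(-qT) = 10.7600 * 1.00000000 = 10.76000000
K * exp(-rT) = 10.3800 * 0.97336124 = 10.10348969
C = P + S*exp(-qT) - K*exp(-rT)
C = 0.8453 + 10.76000000 - 10.10348969 = 1.5018

Answer: Call price = 1.5018


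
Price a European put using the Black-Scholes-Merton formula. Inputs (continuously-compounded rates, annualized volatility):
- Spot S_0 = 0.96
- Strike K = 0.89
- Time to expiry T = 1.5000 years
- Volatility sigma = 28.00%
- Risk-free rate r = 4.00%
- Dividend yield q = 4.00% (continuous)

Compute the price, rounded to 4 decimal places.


Answer: Price = 0.0885

Derivation:
d1 = (ln(S/K) + (r - q + 0.5*sigma^2) * T) / (sigma * sqrt(T)) = 0.39224444
d2 = d1 - sigma * sqrt(T) = 0.04931587
exp(-rT) = 0.94176453; exp(-qT) = 0.94176453
P = K * exp(-rT) * N(-d2) - S_0 * exp(-qT) * N(-d1)
N(-d1) = 0.34743881; N(-d2) = 0.48033378
P = 0.8900 * 0.94176453 * 0.48033378 - 0.9600 * 0.94176453 * 0.34743881 = 0.0885


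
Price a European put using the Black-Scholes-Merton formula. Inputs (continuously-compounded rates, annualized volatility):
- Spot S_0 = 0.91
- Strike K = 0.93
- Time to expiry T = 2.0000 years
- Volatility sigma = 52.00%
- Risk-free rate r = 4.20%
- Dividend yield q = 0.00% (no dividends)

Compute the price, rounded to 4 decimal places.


Answer: Price = 0.2266

Derivation:
d1 = (ln(S/K) + (r - q + 0.5*sigma^2) * T) / (sigma * sqrt(T)) = 0.45235798
d2 = d1 - sigma * sqrt(T) = -0.28303307
exp(-rT) = 0.91943126; exp(-qT) = 1.00000000
P = K * exp(-rT) * N(-d2) - S_0 * exp(-qT) * N(-d1)
N(-d1) = 0.32550556; N(-d2) = 0.61142426
P = 0.9300 * 0.91943126 * 0.61142426 - 0.9100 * 1.00000000 * 0.32550556 = 0.2266


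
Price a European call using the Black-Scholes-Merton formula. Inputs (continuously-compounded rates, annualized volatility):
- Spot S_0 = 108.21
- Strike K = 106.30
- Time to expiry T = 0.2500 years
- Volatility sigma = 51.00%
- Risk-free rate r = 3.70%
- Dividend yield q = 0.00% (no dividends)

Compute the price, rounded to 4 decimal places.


d1 = (ln(S/K) + (r - q + 0.5*sigma^2) * T) / (sigma * sqrt(T)) = 0.23361176
d2 = d1 - sigma * sqrt(T) = -0.02138824
exp(-rT) = 0.99079265; exp(-qT) = 1.00000000
C = S_0 * exp(-qT) * N(d1) - K * exp(-rT) * N(d2)
N(d1) = 0.59235680; N(d2) = 0.49146798
C = 108.2100 * 1.00000000 * 0.59235680 - 106.3000 * 0.99079265 * 0.49146798 = 12.3369

Answer: Price = 12.3369


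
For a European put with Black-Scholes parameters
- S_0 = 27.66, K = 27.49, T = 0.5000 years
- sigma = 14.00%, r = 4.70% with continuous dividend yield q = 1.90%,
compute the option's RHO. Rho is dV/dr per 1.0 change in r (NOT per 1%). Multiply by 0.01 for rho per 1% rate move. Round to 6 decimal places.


Answer: Rho = -5.890229

Derivation:
d1 = 0.2531949783; d2 = 0.1542000290
phi(d1) = 0.3863574191; exp(-qT) = 0.9905449824; exp(-rT) = 0.9767739747
N(-d2) = 0.4387260097
Rho = -K*T*exp(-rT)*N(-d2) = -27.4900 * 0.5000 * 0.9767739747 * 0.4387260097 = -5.890229


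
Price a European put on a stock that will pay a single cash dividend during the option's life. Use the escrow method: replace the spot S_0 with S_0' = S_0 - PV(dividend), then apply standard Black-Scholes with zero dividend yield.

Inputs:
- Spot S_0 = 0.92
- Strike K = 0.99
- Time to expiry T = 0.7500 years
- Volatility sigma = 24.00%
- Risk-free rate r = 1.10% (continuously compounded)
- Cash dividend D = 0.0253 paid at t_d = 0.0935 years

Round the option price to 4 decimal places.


Answer: Price = 0.1288

Derivation:
PV(D) = D * exp(-r * t_d) = 0.0253 * 0.99897203 = 0.02527399
S_0' = S_0 - PV(D) = 0.9200 - 0.02527399 = 0.89472601
d1 = (ln(S_0'/K) + (r + sigma^2/2)*T) / (sigma*sqrt(T)) = -0.34322227
d2 = d1 - sigma*sqrt(T) = -0.55106836
exp(-rT) = 0.99178394
N(-d1) = 0.63428437; N(-d2) = 0.70920659
P = K * exp(-rT) * N(-d2) - S_0' * N(-d1) = 0.9900 * 0.99178394 * 0.70920659 - 0.89472601 * 0.63428437 = 0.1288


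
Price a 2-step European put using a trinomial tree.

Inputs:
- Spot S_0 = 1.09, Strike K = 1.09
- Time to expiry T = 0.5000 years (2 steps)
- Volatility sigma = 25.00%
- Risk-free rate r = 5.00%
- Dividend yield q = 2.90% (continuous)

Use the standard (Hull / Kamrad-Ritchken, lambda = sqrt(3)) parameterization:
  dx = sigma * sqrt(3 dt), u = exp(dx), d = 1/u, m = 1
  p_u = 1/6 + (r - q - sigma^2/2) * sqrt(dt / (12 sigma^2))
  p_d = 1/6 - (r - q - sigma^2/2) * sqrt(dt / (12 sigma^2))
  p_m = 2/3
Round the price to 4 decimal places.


Answer: Price = V(0,0) = 0.0588

Derivation:
dt = T/N = 0.250000; dx = sigma*sqrt(3*dt) = 0.216506
u = exp(dx) = 1.241731; d = 1/u = 0.805327
p_u = 0.160749, p_m = 0.666667, p_d = 0.172585
Discount per step: exp(-r*dt) = 0.987578
Stock lattice S(k, j) with j the centered position index:
  k=0: S(0,+0) = 1.0900
  k=1: S(1,-1) = 0.8778; S(1,+0) = 1.0900; S(1,+1) = 1.3535
  k=2: S(2,-2) = 0.7069; S(2,-1) = 0.8778; S(2,+0) = 1.0900; S(2,+1) = 1.3535; S(2,+2) = 1.6807
Terminal payoffs V(N, j) = max(K - S_T, 0):
  V(2,-2) = 0.383078; V(2,-1) = 0.212193; V(2,+0) = 0.000000; V(2,+1) = 0.000000; V(2,+2) = 0.000000
Backward induction: V(k, j) = exp(-r*dt) * [p_u * V(k+1, j+1) + p_m * V(k+1, j) + p_d * V(k+1, j-1)]
  V(1,-1) = exp(-r*dt) * [p_u*0.000000 + p_m*0.212193 + p_d*0.383078] = 0.204997
  V(1,+0) = exp(-r*dt) * [p_u*0.000000 + p_m*0.000000 + p_d*0.212193] = 0.036166
  V(1,+1) = exp(-r*dt) * [p_u*0.000000 + p_m*0.000000 + p_d*0.000000] = 0.000000
  V(0,+0) = exp(-r*dt) * [p_u*0.000000 + p_m*0.036166 + p_d*0.204997] = 0.058751


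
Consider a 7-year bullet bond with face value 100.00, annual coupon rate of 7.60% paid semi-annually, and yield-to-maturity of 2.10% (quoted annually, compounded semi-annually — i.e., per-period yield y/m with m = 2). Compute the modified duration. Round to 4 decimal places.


Answer: Modified duration = 5.7293

Derivation:
Coupon per period c = face * coupon_rate / m = 3.800000
Periods per year m = 2; per-period yield y/m = 0.010500
Number of cashflows N = 14
Cashflows (t years, CF_t, discount factor 1/(1+y/m)^(m*t), PV):
  t = 0.5000: CF_t = 3.800000, DF = 0.989609, PV = 3.760515
  t = 1.0000: CF_t = 3.800000, DF = 0.979326, PV = 3.721439
  t = 1.5000: CF_t = 3.800000, DF = 0.969150, PV = 3.682770
  t = 2.0000: CF_t = 3.800000, DF = 0.959080, PV = 3.644503
  t = 2.5000: CF_t = 3.800000, DF = 0.949114, PV = 3.606633
  t = 3.0000: CF_t = 3.800000, DF = 0.939252, PV = 3.569157
  t = 3.5000: CF_t = 3.800000, DF = 0.929492, PV = 3.532071
  t = 4.0000: CF_t = 3.800000, DF = 0.919834, PV = 3.495369
  t = 4.5000: CF_t = 3.800000, DF = 0.910276, PV = 3.459049
  t = 5.0000: CF_t = 3.800000, DF = 0.900818, PV = 3.423107
  t = 5.5000: CF_t = 3.800000, DF = 0.891457, PV = 3.387537
  t = 6.0000: CF_t = 3.800000, DF = 0.882194, PV = 3.352338
  t = 6.5000: CF_t = 3.800000, DF = 0.873027, PV = 3.317504
  t = 7.0000: CF_t = 103.800000, DF = 0.863956, PV = 89.678617
Price P = sum_t PV_t = 135.630610
First compute Macaulay numerator sum_t t * PV_t:
  t * PV_t at t = 0.5000: 1.880257
  t * PV_t at t = 1.0000: 3.721439
  t * PV_t at t = 1.5000: 5.524156
  t * PV_t at t = 2.0000: 7.289006
  t * PV_t at t = 2.5000: 9.016584
  t * PV_t at t = 3.0000: 10.707472
  t * PV_t at t = 3.5000: 12.362247
  t * PV_t at t = 4.0000: 13.981477
  t * PV_t at t = 4.5000: 15.565721
  t * PV_t at t = 5.0000: 17.115533
  t * PV_t at t = 5.5000: 18.631456
  t * PV_t at t = 6.0000: 20.114027
  t * PV_t at t = 6.5000: 21.563776
  t * PV_t at t = 7.0000: 627.750321
Macaulay duration D = 785.223473 / 135.630610 = 5.789427
Modified duration = D / (1 + y/m) = 5.789427 / (1 + 0.010500) = 5.729269


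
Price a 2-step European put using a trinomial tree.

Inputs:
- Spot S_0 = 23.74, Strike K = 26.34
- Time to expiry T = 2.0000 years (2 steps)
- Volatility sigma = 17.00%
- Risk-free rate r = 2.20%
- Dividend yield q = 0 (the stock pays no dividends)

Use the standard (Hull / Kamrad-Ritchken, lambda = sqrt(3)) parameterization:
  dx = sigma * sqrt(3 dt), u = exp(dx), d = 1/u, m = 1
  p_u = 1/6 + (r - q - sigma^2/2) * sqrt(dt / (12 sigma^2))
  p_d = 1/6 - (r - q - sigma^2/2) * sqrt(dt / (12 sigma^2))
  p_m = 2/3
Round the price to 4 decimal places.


dt = T/N = 1.000000; dx = sigma*sqrt(3*dt) = 0.294449
u = exp(dx) = 1.342386; d = 1/u = 0.744942
p_u = 0.179487, p_m = 0.666667, p_d = 0.153846
Discount per step: exp(-r*dt) = 0.978240
Stock lattice S(k, j) with j the centered position index:
  k=0: S(0,+0) = 23.7400
  k=1: S(1,-1) = 17.6849; S(1,+0) = 23.7400; S(1,+1) = 31.8682
  k=2: S(2,-2) = 13.1742; S(2,-1) = 17.6849; S(2,+0) = 23.7400; S(2,+1) = 31.8682; S(2,+2) = 42.7795
Terminal payoffs V(N, j) = max(K - S_T, 0):
  V(2,-2) = 13.165751; V(2,-1) = 8.655072; V(2,+0) = 2.600000; V(2,+1) = 0.000000; V(2,+2) = 0.000000
Backward induction: V(k, j) = exp(-r*dt) * [p_u * V(k+1, j+1) + p_m * V(k+1, j) + p_d * V(k+1, j-1)]
  V(1,-1) = exp(-r*dt) * [p_u*2.600000 + p_m*8.655072 + p_d*13.165751] = 8.082430
  V(1,+0) = exp(-r*dt) * [p_u*0.000000 + p_m*2.600000 + p_d*8.655072] = 2.998191
  V(1,+1) = exp(-r*dt) * [p_u*0.000000 + p_m*0.000000 + p_d*2.600000] = 0.391296
  V(0,+0) = exp(-r*dt) * [p_u*0.391296 + p_m*2.998191 + p_d*8.082430] = 3.240398

Answer: Price = V(0,0) = 3.2404


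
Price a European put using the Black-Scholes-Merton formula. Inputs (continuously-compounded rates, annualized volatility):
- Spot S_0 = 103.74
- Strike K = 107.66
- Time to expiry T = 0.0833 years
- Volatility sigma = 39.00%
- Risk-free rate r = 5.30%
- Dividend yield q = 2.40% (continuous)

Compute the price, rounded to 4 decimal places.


d1 = (ln(S/K) + (r - q + 0.5*sigma^2) * T) / (sigma * sqrt(T)) = -0.25177223
d2 = d1 - sigma * sqrt(T) = -0.36433301
exp(-rT) = 0.99559483; exp(-qT) = 0.99800280
P = K * exp(-rT) * N(-d2) - S_0 * exp(-qT) * N(-d1)
N(-d1) = 0.59939144; N(-d2) = 0.64219532
P = 107.6600 * 0.99559483 * 0.64219532 - 103.7400 * 0.99800280 * 0.59939144 = 6.7775

Answer: Price = 6.7775


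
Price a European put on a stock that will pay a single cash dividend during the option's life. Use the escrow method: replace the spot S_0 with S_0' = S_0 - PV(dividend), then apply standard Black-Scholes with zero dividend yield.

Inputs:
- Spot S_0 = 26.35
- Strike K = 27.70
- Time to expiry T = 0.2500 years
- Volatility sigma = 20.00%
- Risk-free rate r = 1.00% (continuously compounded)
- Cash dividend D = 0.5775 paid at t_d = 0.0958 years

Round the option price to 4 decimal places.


Answer: Price = 2.2414

Derivation:
PV(D) = D * exp(-r * t_d) = 0.5775 * 0.99904246 = 0.57694702
S_0' = S_0 - PV(D) = 26.3500 - 0.57694702 = 25.77305298
d1 = (ln(S_0'/K) + (r + sigma^2/2)*T) / (sigma*sqrt(T)) = -0.64602925
d2 = d1 - sigma*sqrt(T) = -0.74602925
exp(-rT) = 0.99750312
N(-d1) = 0.74086979; N(-d2) = 0.77217513
P = K * exp(-rT) * N(-d2) - S_0' * N(-d1) = 27.7000 * 0.99750312 * 0.77217513 - 25.77305298 * 0.74086979 = 2.2414


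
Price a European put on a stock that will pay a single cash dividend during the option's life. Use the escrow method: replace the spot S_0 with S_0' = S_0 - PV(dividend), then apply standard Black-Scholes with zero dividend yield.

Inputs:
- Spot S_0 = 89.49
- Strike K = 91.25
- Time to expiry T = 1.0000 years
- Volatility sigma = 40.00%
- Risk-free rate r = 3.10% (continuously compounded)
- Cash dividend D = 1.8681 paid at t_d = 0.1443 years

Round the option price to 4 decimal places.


Answer: Price = 14.3783

Derivation:
PV(D) = D * exp(-r * t_d) = 1.8681 * 0.99553669 = 1.85976209
S_0' = S_0 - PV(D) = 89.4900 - 1.85976209 = 87.63023791
d1 = (ln(S_0'/K) + (r + sigma^2/2)*T) / (sigma*sqrt(T)) = 0.17630782
d2 = d1 - sigma*sqrt(T) = -0.22369218
exp(-rT) = 0.96947557
N(-d1) = 0.43002606; N(-d2) = 0.58850158
P = K * exp(-rT) * N(-d2) - S_0' * N(-d1) = 91.2500 * 0.96947557 * 0.58850158 - 87.63023791 * 0.43002606 = 14.3783


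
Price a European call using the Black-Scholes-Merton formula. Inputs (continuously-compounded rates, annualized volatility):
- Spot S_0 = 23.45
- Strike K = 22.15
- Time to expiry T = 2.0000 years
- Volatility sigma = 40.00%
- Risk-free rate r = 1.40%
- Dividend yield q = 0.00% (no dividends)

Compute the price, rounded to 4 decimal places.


Answer: Price = 6.0203

Derivation:
d1 = (ln(S/K) + (r - q + 0.5*sigma^2) * T) / (sigma * sqrt(T)) = 0.43316124
d2 = d1 - sigma * sqrt(T) = -0.13252419
exp(-rT) = 0.97238837; exp(-qT) = 1.00000000
C = S_0 * exp(-qT) * N(d1) - K * exp(-rT) * N(d2)
N(d1) = 0.66755118; N(d2) = 0.44728485
C = 23.4500 * 1.00000000 * 0.66755118 - 22.1500 * 0.97238837 * 0.44728485 = 6.0203


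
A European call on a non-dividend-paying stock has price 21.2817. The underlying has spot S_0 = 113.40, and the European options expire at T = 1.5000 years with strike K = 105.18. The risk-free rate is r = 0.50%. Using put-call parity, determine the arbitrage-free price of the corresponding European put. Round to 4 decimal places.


Put-call parity: C - P = S_0 * exp(-qT) - K * exp(-rT).
S_0 * exp(-qT) = 113.4000 * 1.00000000 = 113.40000000
K * exp(-rT) = 105.1800 * 0.99252805 = 104.39410081
P = C - S*exp(-qT) + K*exp(-rT)
P = 21.2817 - 113.40000000 + 104.39410081 = 12.2758

Answer: Put price = 12.2758


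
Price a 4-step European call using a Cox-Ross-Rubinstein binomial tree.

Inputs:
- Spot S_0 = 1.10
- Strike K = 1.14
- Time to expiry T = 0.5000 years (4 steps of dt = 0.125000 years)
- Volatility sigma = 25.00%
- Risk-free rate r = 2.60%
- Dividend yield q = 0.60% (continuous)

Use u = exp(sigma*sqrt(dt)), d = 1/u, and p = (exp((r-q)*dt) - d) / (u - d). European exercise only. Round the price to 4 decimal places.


Answer: Price = V(0,0) = 0.0659

Derivation:
dt = T/N = 0.125000
u = exp(sigma*sqrt(dt)) = 1.092412; d = 1/u = 0.915405
p = (exp((r-q)*dt) - d) / (u - d) = 0.492059
Discount per step: exp(-r*dt) = 0.996755
Stock lattice S(k, i) with i counting down-moves:
  k=0: S(0,0) = 1.1000
  k=1: S(1,0) = 1.2017; S(1,1) = 1.0069
  k=2: S(2,0) = 1.3127; S(2,1) = 1.1000; S(2,2) = 0.9218
  k=3: S(3,0) = 1.4340; S(3,1) = 1.2017; S(3,2) = 1.0069; S(3,3) = 0.8438
  k=4: S(4,0) = 1.5665; S(4,1) = 1.3127; S(4,2) = 1.1000; S(4,3) = 0.9218; S(4,4) = 0.7724
Terminal payoffs V(N, i) = max(S_T - K, 0):
  V(4,0) = 0.426531; V(4,1) = 0.172701; V(4,2) = 0.000000; V(4,3) = 0.000000; V(4,4) = 0.000000
Backward induction: V(k, i) = exp(-r*dt) * [p * V(k+1, i) + (1-p) * V(k+1, i+1)].
  V(3,0) = exp(-r*dt) * [p*0.426531 + (1-p)*0.172701] = 0.296635
  V(3,1) = exp(-r*dt) * [p*0.172701 + (1-p)*0.000000] = 0.084703
  V(3,2) = exp(-r*dt) * [p*0.000000 + (1-p)*0.000000] = 0.000000
  V(3,3) = exp(-r*dt) * [p*0.000000 + (1-p)*0.000000] = 0.000000
  V(2,0) = exp(-r*dt) * [p*0.296635 + (1-p)*0.084703] = 0.188373
  V(2,1) = exp(-r*dt) * [p*0.084703 + (1-p)*0.000000] = 0.041544
  V(2,2) = exp(-r*dt) * [p*0.000000 + (1-p)*0.000000] = 0.000000
  V(1,0) = exp(-r*dt) * [p*0.188373 + (1-p)*0.041544] = 0.113423
  V(1,1) = exp(-r*dt) * [p*0.041544 + (1-p)*0.000000] = 0.020376
  V(0,0) = exp(-r*dt) * [p*0.113423 + (1-p)*0.020376] = 0.065946
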